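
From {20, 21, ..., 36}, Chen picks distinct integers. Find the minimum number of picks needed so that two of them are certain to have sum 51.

Group the elements by complementary pair {x, 51−x}: {20,31}, {21,30}, {22,29}, …, giving 6 two-element pairs and 5 integers whose partner 51−x falls outside [20,36].
By the pigeonhole principle, treating each of those 11 groups as a pigeonhole, one can pick one integer per group — 11 integers — with no two summing to 51.
The 12th integer lands in an occupied pair, forcing a sum of 51.

12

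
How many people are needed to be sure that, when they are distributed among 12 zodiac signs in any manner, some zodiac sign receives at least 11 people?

121

With 120 people one could put exactly 10 in each of the 12 zodiac signs, and no zodiac sign would reach 11.
By the pigeonhole principle, one more person must land in a zodiac sign that already has 10, giving it 11.
So 12 × 10 + 1 = 121 people are required.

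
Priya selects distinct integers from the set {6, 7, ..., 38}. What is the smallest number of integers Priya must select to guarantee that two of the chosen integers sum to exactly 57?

24

Two chosen integers sum to 57 exactly when both halves of some pair {x, 57−x} with 19 ≤ x ≤ 57−x ≤ 38 are chosen — 10 such pairs.
The remaining 13 elements (those with no distinct partner in range) can never complete a 57-sum, so the worst case takes all of them and one from each pair: 13 + 10 = 23.
The 24th integer has to be the second member of some pair, so 23 + 1 = 24.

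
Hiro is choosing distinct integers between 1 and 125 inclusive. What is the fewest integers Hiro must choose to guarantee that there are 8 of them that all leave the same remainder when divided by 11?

By the pigeonhole principle, the 11 residue classes mod 11 are the pigeonholes.
With 77 integers one could put 7 in each residue class and have no class reach 8.
The 78th integer pushes some class to 8, so 11·7 + 1 = 78.

78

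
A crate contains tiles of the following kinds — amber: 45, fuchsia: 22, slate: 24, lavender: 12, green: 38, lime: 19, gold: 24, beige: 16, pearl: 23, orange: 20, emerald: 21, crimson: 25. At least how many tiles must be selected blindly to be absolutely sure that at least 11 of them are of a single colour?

By the pigeonhole principle, put each drawn tile into a box by colour. The largest draw with every box below 11 takes min(count, 10) from each colour.
Σ min(cᵢ, 10) = 10 + 10 + 10 + 10 + 10 + 10 + 10 + 10 + 10 + 10 + 10 + 10 = 120.
Draw number 120 + 1 = 121 must push one box to 11.

121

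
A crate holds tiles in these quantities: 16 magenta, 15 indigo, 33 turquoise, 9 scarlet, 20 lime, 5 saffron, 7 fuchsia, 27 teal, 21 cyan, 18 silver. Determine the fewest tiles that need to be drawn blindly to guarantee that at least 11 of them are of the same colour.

92

Put each drawn tile into a box by colour. The largest draw with every box below 11 takes min(count, 10) from each colour; colours with fewer than 10 contribute all they have.
Σ min(cᵢ, 10) = 10 + 10 + 10 + 9 + 10 + 5 + 7 + 10 + 10 + 10 = 91.
Draw number 91 + 1 = 92 must push one box to 11.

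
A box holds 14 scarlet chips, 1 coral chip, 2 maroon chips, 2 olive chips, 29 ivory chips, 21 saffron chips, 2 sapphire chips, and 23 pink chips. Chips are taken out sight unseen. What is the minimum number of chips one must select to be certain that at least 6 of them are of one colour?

Pigeonhole: put each drawn chip into a box by colour. The largest draw with every box below 6 takes min(count, 5) from each colour; colours with fewer than 5 contribute all they have.
Σ min(cᵢ, 5) = 5 + 1 + 2 + 2 + 5 + 5 + 2 + 5 = 27.
Draw number 27 + 1 = 28 must push one box to 6.

28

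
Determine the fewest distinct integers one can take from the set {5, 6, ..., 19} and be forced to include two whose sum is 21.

Two chosen integers sum to 21 exactly when both halves of some pair {x, 21−x} with 5 ≤ x ≤ 21−x ≤ 16 are chosen — 6 such pairs.
The remaining 3 elements (those with no distinct partner in range) can never complete a 21-sum, so the worst case takes all of them and one from each pair: 3 + 6 = 9.
The 10th integer has to be the second member of some pair, so 9 + 1 = 10.

10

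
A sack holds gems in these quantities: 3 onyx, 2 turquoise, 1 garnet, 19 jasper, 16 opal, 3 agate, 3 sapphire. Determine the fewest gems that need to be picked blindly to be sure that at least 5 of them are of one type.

By pigeonhole, put each drawn gem into a box by type. The largest draw with every box below 5 takes min(count, 4) from each type; types with fewer than 4 contribute all they have.
Σ min(cᵢ, 4) = 3 + 2 + 1 + 4 + 4 + 3 + 3 = 20.
Draw number 20 + 1 = 21 must push one box to 5.

21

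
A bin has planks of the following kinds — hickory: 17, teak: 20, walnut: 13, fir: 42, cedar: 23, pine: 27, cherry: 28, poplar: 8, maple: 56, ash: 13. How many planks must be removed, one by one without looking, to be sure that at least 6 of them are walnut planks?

In the worst case for collecting walnut planks, every non-walnut plank comes out first.
There are 17 + 20 + 42 + 23 + 27 + 28 + 8 + 56 + 13 = 234 non-walnut planks altogether.
After those, each further plank must be walnut, so 234 + 6 = 240 draws guarantee 6 walnut planks.

240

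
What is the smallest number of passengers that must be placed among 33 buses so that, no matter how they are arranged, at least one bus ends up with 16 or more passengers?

496

With 495 passengers one could put exactly 15 in each of the 33 buses, and no bus would reach 16.
One more passenger must land in a bus that already has 15, giving it 16.
So 33 × 15 + 1 = 496 passengers are required.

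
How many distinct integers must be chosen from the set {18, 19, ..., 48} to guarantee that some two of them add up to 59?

Group the elements by complementary pair {x, 59−x}: {18,41}, {19,40}, {20,39}, …, giving 12 two-element pairs and 7 integers whose partner 59−x falls outside [18,48].
Treating each of those 19 groups as a pigeonhole, one can pick one integer per group — 19 integers — with no two summing to 59.
The 20th integer lands in an occupied pair, forcing a sum of 59.

20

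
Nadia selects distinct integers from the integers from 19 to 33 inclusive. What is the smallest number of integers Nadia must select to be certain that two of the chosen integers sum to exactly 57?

A set avoiding the sum 57 can contain at most one of each pair {x, 57−x}, plus the 5 elements whose complement lies outside the range.
The integers 19, …, 28 (10 of them) are such a set: any two sum to at least 19+20 = 39 and at most 27+28 = 55 < 57.
Pigeonhole: any 11th integer completes one of the 5 pairs, so 11 choices force a sum of 57.

11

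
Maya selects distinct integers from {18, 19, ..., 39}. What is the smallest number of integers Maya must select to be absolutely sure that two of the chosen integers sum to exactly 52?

15

A set avoiding the sum 52 can contain at most one of each pair {x, 52−x}, plus the 6 elements whose complement lies outside the range or equal to its own complement.
The integers 26, …, 39 (14 of them) are such a set: any two sum to at least 26+27 = 53 > 52.
Pigeonhole: any 15th integer completes one of the 8 pairs, so 15 choices force a sum of 52.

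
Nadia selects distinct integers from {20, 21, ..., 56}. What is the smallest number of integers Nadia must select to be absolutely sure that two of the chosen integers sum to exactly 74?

Two chosen integers sum to 74 exactly when both halves of some pair {x, 74−x} with 20 ≤ x ≤ 74−x ≤ 54 are chosen — 17 such pairs.
The remaining 3 elements (those with no distinct partner in range) can never complete a 74-sum, so the worst case takes all of them and one from each pair: 3 + 17 = 20.
Pigeonhole: the 21st integer has to be the second member of some pair, so 20 + 1 = 21.

21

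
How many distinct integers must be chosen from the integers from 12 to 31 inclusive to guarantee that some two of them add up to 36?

Group the elements by complementary pair {x, 36−x}: {12,24}, {13,23}, {14,22}, …, giving 6 two-element pairs, the single value 18 (it cannot pair with itself since the integers are distinct), and 7 integers whose partner 36−x falls outside [12,31].
Treating each of those 14 groups as a pigeonhole, one can pick one integer per group — 14 integers — with no two summing to 36.
The 15th integer lands in an occupied pair, forcing a sum of 36.

15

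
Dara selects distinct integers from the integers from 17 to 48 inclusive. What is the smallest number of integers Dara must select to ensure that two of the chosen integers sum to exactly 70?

20

A set avoiding the sum 70 can contain at most one of each pair {x, 70−x}, plus the 6 elements whose complement lies outside the range or equal to its own complement.
The integers 17, …, 35 (19 of them) are such a set: any two sum to at least 17+18 = 35 and at most 34+35 = 69 < 70.
Any 20th integer completes one of the 13 pairs, so 20 choices force a sum of 70.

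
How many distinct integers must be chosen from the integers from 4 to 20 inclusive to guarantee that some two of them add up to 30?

13

Two chosen integers sum to 30 exactly when both halves of some pair {x, 30−x} with 10 ≤ x ≤ 30−x ≤ 20 are chosen — 5 such pairs.
The remaining 7 elements (those with no distinct partner in range) can never complete a 30-sum, so the worst case takes all of them and one from each pair: 7 + 5 = 12.
By pigeonhole, the 13th integer has to be the second member of some pair, so 12 + 1 = 13.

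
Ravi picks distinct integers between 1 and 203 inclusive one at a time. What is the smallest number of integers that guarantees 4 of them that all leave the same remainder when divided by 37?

112

The 37 residue classes mod 37 are the pigeonholes.
With 111 integers one could put 3 in each residue class and have no class reach 4.
The 112th integer pushes some class to 4, so 37·3 + 1 = 112.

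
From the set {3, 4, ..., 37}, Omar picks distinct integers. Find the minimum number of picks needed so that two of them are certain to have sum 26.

26

Group the elements by complementary pair {x, 26−x}: {3,23}, {4,22}, {5,21}, …, giving 10 two-element pairs, the single value 13 (it cannot pair with itself since the integers are distinct), and 14 integers whose partner 26−x falls outside [3,37].
Pigeonhole: treating each of those 25 groups as a pigeonhole, one can pick one integer per group — 25 integers — with no two summing to 26.
The 26th integer lands in an occupied pair, forcing a sum of 26.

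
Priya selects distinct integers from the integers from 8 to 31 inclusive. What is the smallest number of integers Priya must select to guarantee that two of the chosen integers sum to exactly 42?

Group the elements by complementary pair {x, 42−x}: {11,31}, {12,30}, {13,29}, …, giving 10 two-element pairs, the single value 21 (it cannot pair with itself since the integers are distinct), and 3 integers whose partner 42−x falls outside [8,31].
Pigeonhole: treating each of those 14 groups as a pigeonhole, one can pick one integer per group — 14 integers — with no two summing to 42.
The 15th integer lands in an occupied pair, forcing a sum of 42.

15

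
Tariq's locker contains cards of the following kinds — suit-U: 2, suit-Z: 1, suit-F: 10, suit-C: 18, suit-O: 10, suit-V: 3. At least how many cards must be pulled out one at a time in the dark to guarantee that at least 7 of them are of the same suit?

25

Pigeonhole: put each drawn card into a box by suit. The largest draw with every box below 7 takes min(count, 6) from each suit; suits with fewer than 6 contribute all they have.
Σ min(cᵢ, 6) = 2 + 1 + 6 + 6 + 6 + 3 = 24.
Draw number 24 + 1 = 25 must push one box to 7.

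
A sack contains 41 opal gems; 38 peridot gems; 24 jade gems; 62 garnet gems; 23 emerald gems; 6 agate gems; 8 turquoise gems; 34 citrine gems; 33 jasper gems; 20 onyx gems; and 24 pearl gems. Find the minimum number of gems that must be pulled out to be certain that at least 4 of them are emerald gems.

In the worst case for collecting emerald gems, every non-emerald gem comes out first.
There are 41 + 38 + 24 + 62 + 6 + 8 + 34 + 33 + 20 + 24 = 290 non-emerald gems altogether.
After those, each further gem must be emerald, so 290 + 4 = 294 draws guarantee 4 emerald gems.

294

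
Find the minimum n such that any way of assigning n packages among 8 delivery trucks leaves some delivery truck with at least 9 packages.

65

With 64 packages one could put exactly 8 in each of the 8 delivery trucks, and no delivery truck would reach 9.
By pigeonhole, one more package must land in a delivery truck that already has 8, giving it 9.
So 8 × 8 + 1 = 65 packages are required.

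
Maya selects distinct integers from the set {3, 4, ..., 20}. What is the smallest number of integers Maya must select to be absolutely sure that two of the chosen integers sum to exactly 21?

11

A set avoiding the sum 21 can contain at most one of each pair {x, 21−x}, plus the 2 elements whose complement lies outside the range.
The integers 11, …, 20 (10 of them) are such a set: any two sum to at least 11+12 = 23 > 21.
Any 11th integer completes one of the 8 pairs, so 11 choices force a sum of 21.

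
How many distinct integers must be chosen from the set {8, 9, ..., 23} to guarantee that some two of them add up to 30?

Two chosen integers sum to 30 exactly when both halves of some pair {x, 30−x} with 8 ≤ x ≤ 30−x ≤ 22 are chosen — 7 such pairs.
The remaining 2 elements (those with no distinct partner in range) can never complete a 30-sum, so the worst case takes all of them and one from each pair: 2 + 7 = 9.
By the pigeonhole principle, the 10th integer has to be the second member of some pair, so 9 + 1 = 10.

10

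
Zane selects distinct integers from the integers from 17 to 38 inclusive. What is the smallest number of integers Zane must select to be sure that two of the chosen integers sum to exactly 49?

Group the elements by complementary pair {x, 49−x}: {17,32}, {18,31}, {19,30}, …, giving 8 two-element pairs and 6 integers whose partner 49−x falls outside [17,38].
By the pigeonhole principle, treating each of those 14 groups as a pigeonhole, one can pick one integer per group — 14 integers — with no two summing to 49.
The 15th integer lands in an occupied pair, forcing a sum of 49.

15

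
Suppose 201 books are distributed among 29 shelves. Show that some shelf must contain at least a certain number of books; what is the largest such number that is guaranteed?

The 29 shelves are the holes and the 201 books are the pigeons.
If every shelf held at most 6 books, the total would be at most 29 × 6 = 174, which is less than 201.
So some shelf holds at least ⌈201/29⌉ = 7 books.

7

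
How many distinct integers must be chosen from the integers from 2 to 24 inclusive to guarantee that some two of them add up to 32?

Two chosen integers sum to 32 exactly when both halves of some pair {x, 32−x} with 8 ≤ x ≤ 32−x ≤ 24 are chosen — 8 such pairs.
The remaining 7 elements (those with no distinct partner in range) can never complete a 32-sum, so the worst case takes all of them and one from each pair: 7 + 8 = 15.
Pigeonhole: the 16th integer has to be the second member of some pair, so 15 + 1 = 16.

16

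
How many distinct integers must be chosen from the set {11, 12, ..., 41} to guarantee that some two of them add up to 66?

A set avoiding the sum 66 can contain at most one of each pair {x, 66−x}, plus the 15 elements whose complement lies outside the range or equal to its own complement.
The integers 11, …, 33 (23 of them) are such a set: any two sum to at least 11+12 = 23 and at most 32+33 = 65 < 66.
Any 24th integer completes one of the 8 pairs, so 24 choices force a sum of 66.

24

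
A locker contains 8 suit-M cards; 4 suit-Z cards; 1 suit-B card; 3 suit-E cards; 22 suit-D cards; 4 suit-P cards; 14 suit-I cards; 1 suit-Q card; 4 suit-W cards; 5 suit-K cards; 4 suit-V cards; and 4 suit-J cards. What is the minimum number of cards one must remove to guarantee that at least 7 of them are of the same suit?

By the pigeonhole principle, put each drawn card into a box by suit. The largest draw with every box below 7 takes min(count, 6) from each suit; suits with fewer than 6 contribute all they have.
Σ min(cᵢ, 6) = 6 + 4 + 1 + 3 + 6 + 4 + 6 + 1 + 4 + 5 + 4 + 4 = 48.
Draw number 48 + 1 = 49 must push one box to 7.

49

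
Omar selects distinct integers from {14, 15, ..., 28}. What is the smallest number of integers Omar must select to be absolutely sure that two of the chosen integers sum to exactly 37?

11

A set avoiding the sum 37 can contain at most one of each pair {x, 37−x}, plus the 5 elements whose complement lies outside the range.
The integers 19, …, 28 (10 of them) are such a set: any two sum to at least 19+20 = 39 > 37.
Any 11th integer completes one of the 5 pairs, so 11 choices force a sum of 37.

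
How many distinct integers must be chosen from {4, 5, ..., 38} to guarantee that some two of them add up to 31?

24

A set avoiding the sum 31 can contain at most one of each pair {x, 31−x}, plus the 11 elements whose complement lies outside the range.
The integers 16, …, 38 (23 of them) are such a set: any two sum to at least 16+17 = 33 > 31.
Any 24th integer completes one of the 12 pairs, so 24 choices force a sum of 31.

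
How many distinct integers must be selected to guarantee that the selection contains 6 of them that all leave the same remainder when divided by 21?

By pigeonhole, the 21 residue classes mod 21 are the pigeonholes.
With 105 integers one could put 5 in each residue class and have no class reach 6.
The 106th integer pushes some class to 6, so 21·5 + 1 = 106.

106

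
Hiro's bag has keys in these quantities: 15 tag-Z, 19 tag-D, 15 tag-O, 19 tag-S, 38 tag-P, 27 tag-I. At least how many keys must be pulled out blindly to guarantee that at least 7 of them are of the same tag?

An adversary could hand out at most 6 keys per tag: 6 + 6 + 6 + 6 + 6 + 6 = 36 keys and still no tag has 7.
By the pigeonhole principle, one more key lands in a tag already at 6, so 37 draws are enough and 36 are not.

37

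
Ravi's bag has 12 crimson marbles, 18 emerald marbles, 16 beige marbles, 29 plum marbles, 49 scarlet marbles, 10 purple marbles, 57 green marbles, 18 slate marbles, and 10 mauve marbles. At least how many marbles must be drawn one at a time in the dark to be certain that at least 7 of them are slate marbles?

208

In the worst case for collecting slate marbles, every non-slate marble comes out first.
There are 12 + 18 + 16 + 29 + 49 + 10 + 57 + 10 = 201 non-slate marbles altogether.
After those, each further marble must be slate, so 201 + 7 = 208 draws guarantee 7 slate marbles.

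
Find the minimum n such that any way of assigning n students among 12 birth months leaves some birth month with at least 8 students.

85

With 84 students one could put exactly 7 in each of the 12 birth months, and no birth month would reach 8.
By the pigeonhole principle, one more student must land in a birth month that already has 7, giving it 8.
So 12 × 7 + 1 = 85 students are required.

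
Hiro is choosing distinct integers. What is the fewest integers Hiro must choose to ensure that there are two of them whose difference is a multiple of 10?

11

Integers whose pairwise differences are multiples of 10 are exactly those sharing a remainder mod 10. The 10 residue classes mod 10 are the pigeonholes.
With 10 integers one could put 1 in each residue class and have no class reach 2.
The 11th integer pushes some class to 2, so 10·1 + 1 = 11.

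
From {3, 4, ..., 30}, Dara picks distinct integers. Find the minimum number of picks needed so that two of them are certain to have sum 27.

Group the elements by complementary pair {x, 27−x}: {3,24}, {4,23}, {5,22}, …, giving 11 two-element pairs and 6 integers whose partner 27−x falls outside [3,30].
By pigeonhole, treating each of those 17 groups as a pigeonhole, one can pick one integer per group — 17 integers — with no two summing to 27.
The 18th integer lands in an occupied pair, forcing a sum of 27.

18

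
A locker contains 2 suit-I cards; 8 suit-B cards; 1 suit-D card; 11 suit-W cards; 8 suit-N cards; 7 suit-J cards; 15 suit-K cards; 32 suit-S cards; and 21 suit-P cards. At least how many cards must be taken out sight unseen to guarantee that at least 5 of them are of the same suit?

32

The 9 suits are the holes; the cards drawn are the pigeons.
To avoid 5 of any one suit, the worst case takes at most 4 of each suit, or every card of a suit that has fewer than 4.
That gives 2 + 4 + 1 + 4 + 4 + 4 + 4 + 4 + 4 = 31 cards with no suit reaching 5.
The next card forces some suit to 5, so 31 + 1 = 32.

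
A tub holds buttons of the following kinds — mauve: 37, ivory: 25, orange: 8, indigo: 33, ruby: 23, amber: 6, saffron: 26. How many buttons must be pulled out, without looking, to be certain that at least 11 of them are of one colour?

Pigeonhole: the 7 colours are the holes; the buttons drawn are the pigeons.
To avoid 11 of any one colour, the worst case takes at most 10 of each colour, or every button of a colour that has fewer than 10.
That gives 10 + 10 + 8 + 10 + 10 + 6 + 10 = 64 buttons with no colour reaching 11.
The next button forces some colour to 11, so 64 + 1 = 65.

65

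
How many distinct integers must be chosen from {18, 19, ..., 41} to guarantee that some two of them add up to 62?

Group the elements by complementary pair {x, 62−x}: {21,41}, {22,40}, {23,39}, …, giving 10 two-element pairs, the single value 31 (it cannot pair with itself since the integers are distinct), and 3 integers whose partner 62−x falls outside [18,41].
Treating each of those 14 groups as a pigeonhole, one can pick one integer per group — 14 integers — with no two summing to 62.
The 15th integer lands in an occupied pair, forcing a sum of 62.

15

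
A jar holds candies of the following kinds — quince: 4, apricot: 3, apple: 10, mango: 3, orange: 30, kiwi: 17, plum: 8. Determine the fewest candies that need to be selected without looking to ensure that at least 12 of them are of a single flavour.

By pigeonhole, put each drawn candy into a box by flavour. The largest draw with every box below 12 takes min(count, 11) from each flavour; flavours with fewer than 11 contribute all they have.
Σ min(cᵢ, 11) = 4 + 3 + 10 + 3 + 11 + 11 + 8 = 50.
Draw number 50 + 1 = 51 must push one box to 12.

51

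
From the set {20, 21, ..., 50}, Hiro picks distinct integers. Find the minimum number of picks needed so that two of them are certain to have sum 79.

Two chosen integers sum to 79 exactly when both halves of some pair {x, 79−x} with 29 ≤ x ≤ 79−x ≤ 50 are chosen — 11 such pairs.
The remaining 9 elements (those with no distinct partner in range) can never complete a 79-sum, so the worst case takes all of them and one from each pair: 9 + 11 = 20.
By the pigeonhole principle, the 21st integer has to be the second member of some pair, so 20 + 1 = 21.

21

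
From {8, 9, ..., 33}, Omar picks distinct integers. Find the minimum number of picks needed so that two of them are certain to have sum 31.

19

Group the elements by complementary pair {x, 31−x}: {8,23}, {9,22}, {10,21}, …, giving 8 two-element pairs and 10 integers whose partner 31−x falls outside [8,33].
Treating each of those 18 groups as a pigeonhole, one can pick one integer per group — 18 integers — with no two summing to 31.
The 19th integer lands in an occupied pair, forcing a sum of 31.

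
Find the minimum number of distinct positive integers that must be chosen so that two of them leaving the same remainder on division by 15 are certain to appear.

The 15 residue classes mod 15 are the pigeonholes.
With 15 integers one could put 1 in each residue class and have no class reach 2.
The 16th integer pushes some class to 2, so 15·1 + 1 = 16.

16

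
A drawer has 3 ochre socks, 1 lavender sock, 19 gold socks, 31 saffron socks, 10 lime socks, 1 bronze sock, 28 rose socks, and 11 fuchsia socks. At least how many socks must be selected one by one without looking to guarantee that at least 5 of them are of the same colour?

Pigeonhole: the 8 colours are the holes; the socks drawn are the pigeons.
To avoid 5 of any one colour, the worst case takes at most 4 of each colour, or every sock of a colour that has fewer than 4.
That gives 3 + 1 + 4 + 4 + 4 + 1 + 4 + 4 = 25 socks with no colour reaching 5.
The next sock forces some colour to 5, so 25 + 1 = 26.

26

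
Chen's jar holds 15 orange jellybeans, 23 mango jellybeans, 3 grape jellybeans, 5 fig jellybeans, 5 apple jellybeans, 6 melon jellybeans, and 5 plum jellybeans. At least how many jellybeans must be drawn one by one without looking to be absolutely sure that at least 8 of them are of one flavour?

39

By the pigeonhole principle, the 7 flavours are the holes; the jellybeans drawn are the pigeons.
To avoid 8 of any one flavour, the worst case takes at most 7 of each flavour, or every jellybean of a flavour that has fewer than 7.
That gives 7 + 7 + 3 + 5 + 5 + 6 + 5 = 38 jellybeans with no flavour reaching 8.
The next jellybean forces some flavour to 8, so 38 + 1 = 39.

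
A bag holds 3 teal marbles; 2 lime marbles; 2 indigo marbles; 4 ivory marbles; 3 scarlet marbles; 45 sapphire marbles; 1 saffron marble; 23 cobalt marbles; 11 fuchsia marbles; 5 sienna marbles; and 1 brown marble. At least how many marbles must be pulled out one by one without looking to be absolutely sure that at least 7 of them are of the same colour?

40

By the pigeonhole principle, put each drawn marble into a box by colour. The largest draw with every box below 7 takes min(count, 6) from each colour; colours with fewer than 6 contribute all they have.
Σ min(cᵢ, 6) = 3 + 2 + 2 + 4 + 3 + 6 + 1 + 6 + 6 + 5 + 1 = 39.
Draw number 39 + 1 = 40 must push one box to 7.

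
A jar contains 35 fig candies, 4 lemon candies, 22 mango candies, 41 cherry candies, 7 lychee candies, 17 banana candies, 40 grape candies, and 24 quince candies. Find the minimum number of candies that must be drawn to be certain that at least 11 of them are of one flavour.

An adversary could hand out at most 10 candies per flavour (lemon, lychee run out sooner): 10 + 4 + 10 + 10 + 7 + 10 + 10 + 10 = 71 candies and still no flavour has 11.
One more candy lands in a flavour already at 10, so 72 draws are enough and 71 are not.

72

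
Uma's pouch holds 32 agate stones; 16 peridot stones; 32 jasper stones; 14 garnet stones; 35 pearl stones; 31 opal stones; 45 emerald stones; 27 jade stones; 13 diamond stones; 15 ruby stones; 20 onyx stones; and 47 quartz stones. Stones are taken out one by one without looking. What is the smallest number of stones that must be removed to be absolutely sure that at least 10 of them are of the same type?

109

Put each drawn stone into a box by type. The largest draw with every box below 10 takes min(count, 9) from each type.
Σ min(cᵢ, 9) = 9 + 9 + 9 + 9 + 9 + 9 + 9 + 9 + 9 + 9 + 9 + 9 = 108.
Draw number 108 + 1 = 109 must push one box to 10.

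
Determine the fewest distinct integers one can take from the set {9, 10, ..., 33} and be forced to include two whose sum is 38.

16

Group the elements by complementary pair {x, 38−x}: {9,29}, {10,28}, {11,27}, …, giving 10 two-element pairs; the single value 19 (it cannot pair with itself since the integers are distinct); and 4 integers whose partner 38−x falls outside [9,33].
Treating each of those 15 groups as a pigeonhole, one can pick one integer per group — 15 integers — with no two summing to 38.
The 16th integer lands in an occupied pair, forcing a sum of 38.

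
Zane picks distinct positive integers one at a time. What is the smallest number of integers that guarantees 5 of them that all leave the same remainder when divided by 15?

61

By pigeonhole, the 15 residue classes mod 15 are the pigeonholes.
With 60 integers one could put 4 in each residue class and have no class reach 5.
The 61st integer pushes some class to 5, so 15·4 + 1 = 61.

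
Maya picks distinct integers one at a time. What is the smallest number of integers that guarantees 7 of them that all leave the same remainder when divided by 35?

211

The 35 residue classes mod 35 are the pigeonholes.
With 210 integers one could put 6 in each residue class and have no class reach 7.
The 211th integer pushes some class to 7, so 35·6 + 1 = 211.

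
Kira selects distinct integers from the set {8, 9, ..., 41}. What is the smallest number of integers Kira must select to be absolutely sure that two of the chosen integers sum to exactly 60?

Group the elements by complementary pair {x, 60−x}: {19,41}, {20,40}, {21,39}, …, giving 11 two-element pairs, the single value 30 (it cannot pair with itself since the integers are distinct), and 11 integers whose partner 60−x falls outside [8,41].
By the pigeonhole principle, treating each of those 23 groups as a pigeonhole, one can pick one integer per group — 23 integers — with no two summing to 60.
The 24th integer lands in an occupied pair, forcing a sum of 60.

24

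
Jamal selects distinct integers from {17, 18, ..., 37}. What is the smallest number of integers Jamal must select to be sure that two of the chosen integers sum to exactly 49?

14

A set avoiding the sum 49 can contain at most one of each pair {x, 49−x}, plus the 5 elements whose complement lies outside the range.
The integers 25, …, 37 (13 of them) are such a set: any two sum to at least 25+26 = 51 > 49.
Any 14th integer completes one of the 8 pairs, so 14 choices force a sum of 49.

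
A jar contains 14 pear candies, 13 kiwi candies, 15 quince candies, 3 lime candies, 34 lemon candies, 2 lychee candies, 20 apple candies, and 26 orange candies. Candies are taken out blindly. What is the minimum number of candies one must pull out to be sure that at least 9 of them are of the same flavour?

Pigeonhole: the 8 flavours are the holes; the candies drawn are the pigeons.
To avoid 9 of any one flavour, the worst case takes at most 8 of each flavour, or every candy of a flavour that has fewer than 8.
That gives 8 + 8 + 8 + 3 + 8 + 2 + 8 + 8 = 53 candies with no flavour reaching 9.
The next candy forces some flavour to 9, so 53 + 1 = 54.

54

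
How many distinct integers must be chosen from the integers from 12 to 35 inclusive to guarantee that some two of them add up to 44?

15

Two chosen integers sum to 44 exactly when both halves of some pair {x, 44−x} with 12 ≤ x ≤ 44−x ≤ 32 are chosen — 10 such pairs.
The remaining 4 elements (those with no distinct partner in range) can never complete a 44-sum, so the worst case takes all of them and one from each pair: 4 + 10 = 14.
By the pigeonhole principle, the 15th integer has to be the second member of some pair, so 14 + 1 = 15.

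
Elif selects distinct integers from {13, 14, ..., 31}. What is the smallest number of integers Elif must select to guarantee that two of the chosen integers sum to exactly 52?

Two chosen integers sum to 52 exactly when both halves of some pair {x, 52−x} with 21 ≤ x ≤ 52−x ≤ 31 are chosen — 5 such pairs.
The remaining 9 elements (those with no distinct partner in range) can never complete a 52-sum, so the worst case takes all of them and one from each pair: 9 + 5 = 14.
By pigeonhole, the 15th integer has to be the second member of some pair, so 14 + 1 = 15.

15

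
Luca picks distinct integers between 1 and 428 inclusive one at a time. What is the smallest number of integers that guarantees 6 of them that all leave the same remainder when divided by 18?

91

The 18 residue classes mod 18 are the pigeonholes.
With 90 integers one could put 5 in each residue class and have no class reach 6.
The 91st integer pushes some class to 6, so 18·5 + 1 = 91.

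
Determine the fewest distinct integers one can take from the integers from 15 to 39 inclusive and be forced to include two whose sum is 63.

A set avoiding the sum 63 can contain at most one of each pair {x, 63−x}, plus the 9 elements whose complement lies outside the range.
The integers 15, …, 31 (17 of them) are such a set: any two sum to at least 15+16 = 31 and at most 30+31 = 61 < 63.
Any 18th integer completes one of the 8 pairs, so 18 choices force a sum of 63.

18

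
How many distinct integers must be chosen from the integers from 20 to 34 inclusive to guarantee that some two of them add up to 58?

A set avoiding the sum 58 can contain at most one of each pair {x, 58−x}, plus the 5 elements whose complement lies outside the range or equal to its own complement.
The integers 20, …, 29 (10 of them) are such a set: any two sum to at least 20+21 = 41 and at most 28+29 = 57 < 58.
By the pigeonhole principle, any 11th integer completes one of the 5 pairs, so 11 choices force a sum of 58.

11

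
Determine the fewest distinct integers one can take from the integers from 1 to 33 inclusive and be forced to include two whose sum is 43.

A set avoiding the sum 43 can contain at most one of each pair {x, 43−x}, plus the 9 elements whose complement lies outside the range.
The integers 1, …, 21 (21 of them) are such a set: any two sum to at least 1+2 = 3 and at most 20+21 = 41 < 43.
Any 22nd integer completes one of the 12 pairs, so 22 choices force a sum of 43.

22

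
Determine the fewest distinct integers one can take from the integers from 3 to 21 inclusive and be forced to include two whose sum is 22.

12

Group the elements by complementary pair {x, 22−x}: {3,19}, {4,18}, {5,17}, …, giving 8 two-element pairs, the single value 11 (it cannot pair with itself since the integers are distinct), and 2 integers whose partner 22−x falls outside [3,21].
Treating each of those 11 groups as a pigeonhole, one can pick one integer per group — 11 integers — with no two summing to 22.
The 12th integer lands in an occupied pair, forcing a sum of 22.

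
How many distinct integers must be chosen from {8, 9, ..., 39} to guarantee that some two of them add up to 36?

A set avoiding the sum 36 can contain at most one of each pair {x, 36−x}, plus the 12 elements whose complement lies outside the range or equal to its own complement.
The integers 18, …, 39 (22 of them) are such a set: any two sum to at least 18+19 = 37 > 36.
By pigeonhole, any 23rd integer completes one of the 10 pairs, so 23 choices force a sum of 36.

23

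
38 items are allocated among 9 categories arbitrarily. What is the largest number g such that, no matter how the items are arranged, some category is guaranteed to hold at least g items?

The 9 categories are the holes and the 38 items are the pigeons.
If every category held at most 4 items, the total would be at most 9 × 4 = 36, which is less than 38.
So some category holds at least ⌈38/9⌉ = 5 items.

5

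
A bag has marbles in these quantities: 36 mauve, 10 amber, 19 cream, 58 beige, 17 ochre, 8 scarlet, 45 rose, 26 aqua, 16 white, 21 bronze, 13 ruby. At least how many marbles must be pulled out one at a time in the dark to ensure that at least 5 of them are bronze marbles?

253

In the worst case for collecting bronze marbles, every non-bronze marble comes out first.
There are 36 + 10 + 19 + 58 + 17 + 8 + 45 + 26 + 16 + 13 = 248 non-bronze marbles altogether.
After those, each further marble must be bronze, so 248 + 5 = 253 draws guarantee 5 bronze marbles.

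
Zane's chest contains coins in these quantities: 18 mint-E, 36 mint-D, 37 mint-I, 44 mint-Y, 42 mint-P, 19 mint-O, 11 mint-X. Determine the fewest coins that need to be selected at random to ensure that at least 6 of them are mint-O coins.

In the worst case for collecting mint-O coins, every non-mint-O coin comes out first.
There are 18 + 36 + 37 + 44 + 42 + 11 = 188 non-mint-O coins altogether.
After those, each further coin must be mint-O, so 188 + 6 = 194 draws guarantee 6 mint-O coins.

194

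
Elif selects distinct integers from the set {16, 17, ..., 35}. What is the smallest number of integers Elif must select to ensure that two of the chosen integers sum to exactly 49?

Two chosen integers sum to 49 exactly when both halves of some pair {x, 49−x} with 16 ≤ x ≤ 49−x ≤ 33 are chosen — 9 such pairs.
The remaining 2 elements (those with no distinct partner in range) can never complete a 49-sum, so the worst case takes all of them and one from each pair: 2 + 9 = 11.
Pigeonhole: the 12th integer has to be the second member of some pair, so 11 + 1 = 12.

12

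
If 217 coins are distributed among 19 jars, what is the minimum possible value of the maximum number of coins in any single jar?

12

The 19 jars are the holes and the 217 coins are the pigeons.
If every jar held at most 11 coins, the total would be at most 19 × 11 = 209, which is less than 217.
So some jar holds at least ⌈217/19⌉ = 12 coins.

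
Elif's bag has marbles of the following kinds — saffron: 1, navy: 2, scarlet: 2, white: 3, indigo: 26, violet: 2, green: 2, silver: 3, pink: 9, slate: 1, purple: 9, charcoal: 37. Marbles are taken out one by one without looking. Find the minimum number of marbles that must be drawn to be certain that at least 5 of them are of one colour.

33

The 12 colours are the holes; the marbles drawn are the pigeons.
To avoid 5 of any one colour, the worst case takes at most 4 of each colour, or every marble of a colour that has fewer than 4.
That gives 1 + 2 + 2 + 3 + 4 + 2 + 2 + 3 + 4 + 1 + 4 + 4 = 32 marbles with no colour reaching 5.
The next marble forces some colour to 5, so 32 + 1 = 33.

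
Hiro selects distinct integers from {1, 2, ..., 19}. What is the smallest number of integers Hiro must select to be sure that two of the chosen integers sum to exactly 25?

A set avoiding the sum 25 can contain at most one of each pair {x, 25−x}, plus the 5 elements whose complement lies outside the range.
The integers 1, …, 12 (12 of them) are such a set: any two sum to at least 1+2 = 3 and at most 11+12 = 23 < 25.
By pigeonhole, any 13th integer completes one of the 7 pairs, so 13 choices force a sum of 25.

13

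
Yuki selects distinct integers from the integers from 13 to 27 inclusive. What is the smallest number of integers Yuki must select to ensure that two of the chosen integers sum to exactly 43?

Group the elements by complementary pair {x, 43−x}: {16,27}, {17,26}, {18,25}, …, giving 6 two-element pairs and 3 integers whose partner 43−x falls outside [13,27].
Treating each of those 9 groups as a pigeonhole, one can pick one integer per group — 9 integers — with no two summing to 43.
The 10th integer lands in an occupied pair, forcing a sum of 43.

10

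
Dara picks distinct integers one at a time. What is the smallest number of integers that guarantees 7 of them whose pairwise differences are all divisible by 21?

Integers whose pairwise differences are multiples of 21 are exactly those sharing a remainder mod 21. Pigeonhole: the 21 residue classes mod 21 are the pigeonholes.
With 126 integers one could put 6 in each residue class and have no class reach 7.
The 127th integer pushes some class to 7, so 21·6 + 1 = 127.

127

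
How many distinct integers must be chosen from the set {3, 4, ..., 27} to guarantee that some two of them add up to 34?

Group the elements by complementary pair {x, 34−x}: {7,27}, {8,26}, {9,25}, …, giving 10 two-element pairs, the single value 17 (it cannot pair with itself since the integers are distinct), and 4 integers whose partner 34−x falls outside [3,27].
By the pigeonhole principle, treating each of those 15 groups as a pigeonhole, one can pick one integer per group — 15 integers — with no two summing to 34.
The 16th integer lands in an occupied pair, forcing a sum of 34.

16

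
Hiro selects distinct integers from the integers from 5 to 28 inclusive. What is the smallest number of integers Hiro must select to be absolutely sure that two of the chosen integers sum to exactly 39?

A set avoiding the sum 39 can contain at most one of each pair {x, 39−x}, plus the 6 elements whose complement lies outside the range.
The integers 5, …, 19 (15 of them) are such a set: any two sum to at least 5+6 = 11 and at most 18+19 = 37 < 39.
By pigeonhole, any 16th integer completes one of the 9 pairs, so 16 choices force a sum of 39.

16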